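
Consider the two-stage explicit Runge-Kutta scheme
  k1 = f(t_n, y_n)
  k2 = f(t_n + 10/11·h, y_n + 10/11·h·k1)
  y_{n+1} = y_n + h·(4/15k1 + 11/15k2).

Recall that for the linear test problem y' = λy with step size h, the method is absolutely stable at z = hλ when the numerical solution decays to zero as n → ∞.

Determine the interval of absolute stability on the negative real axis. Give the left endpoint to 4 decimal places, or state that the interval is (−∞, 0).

z∈(-1.5000,0).

Set f=λy, z=hλ:
  k1=λy_n ⇒ h·k1=z·y_n;  k2=λ(1+10/11z)y_n ⇒ h·k2=z(1+10/11z)y_n
  y_{n+1}/y_n = 1 + 4/15z + 11/15z(1+10/11z) = 1 + z + 2/3z²
  so R(z) = 1 + z + 2/3z².

Solve |R(x)|<1 on ℝ⁻.
x=-1.33: |R|=0.8493
R=1: x+2/3x²=0 ⇒ x=−3/2=-1.5000; min R=1−1/(4·2/3)=0.6250>−1
Confirm numerically:
  x=-1.462: |R|=0.96296 <1
  x=-1.207: |R|=0.76423 <1
  x=-0.829: |R|=0.62916 <1
  x=-1.819: |R|=1.38684 >1
  x=-1.728: |R|=1.26266 >1
So |R|<1 on (-1.5000, 0).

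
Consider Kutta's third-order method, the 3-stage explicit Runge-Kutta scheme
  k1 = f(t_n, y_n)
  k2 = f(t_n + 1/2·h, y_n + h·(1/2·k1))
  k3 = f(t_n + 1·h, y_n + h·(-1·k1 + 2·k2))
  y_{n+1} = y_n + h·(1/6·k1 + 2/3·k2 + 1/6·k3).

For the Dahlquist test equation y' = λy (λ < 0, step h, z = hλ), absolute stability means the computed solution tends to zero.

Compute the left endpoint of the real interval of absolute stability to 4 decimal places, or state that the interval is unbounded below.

On y'=λy, z=hλ:
  order 3, 3-stage ⇒ R(z)=1+z+z^2/2+z^3/6
  (e.g. R(-1.49)=0.06873, |R|=0.06873)

Need |R(x)|<1, x<0.
x=-1.49: |R|=0.0687
|R(-2)|=0.3333 |R(-1.58)|=0.0108 |R(-0.98)|=0.3433
Bisect:
  x_lo=-3.2389 |R|=2.6567  x_hi=-0.2482 |R|=0.7801
  mid=-1.74354 |R|=0.10695 →hi
  mid=-2.49124 |R|=0.96499 →hi
  mid=-2.86509 |R|=1.68051 →lo
  mid=-2.67816 |R|=1.29343 →lo
  mid=-2.58470 |R|=1.12229 →lo
  mid=-2.53797 |R|=1.04196 →lo
  mid=-2.51461 |R|=1.00306 →lo
  mid=-2.50292 |R|=0.98392 →hi
  mid=-2.50876 |R|=0.99347 →hi
  ...
  [-2.51278,-2.51260] ⇒ x*=-2.5127
So |R|<1 on (-2.5127, 0).

left endpoint -2.5127.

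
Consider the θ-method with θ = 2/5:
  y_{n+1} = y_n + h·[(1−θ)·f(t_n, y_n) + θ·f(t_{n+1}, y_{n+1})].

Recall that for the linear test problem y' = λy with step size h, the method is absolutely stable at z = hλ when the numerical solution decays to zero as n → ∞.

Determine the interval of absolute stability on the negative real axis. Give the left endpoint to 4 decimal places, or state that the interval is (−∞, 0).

With y'=λy (z=hλ):
  y_{n+1} = y_n + z·[3/5·y_n + 2/5·y_{n+1}] ⇒ (1 − 2/5z)y_{n+1} = (1 + 3/5z)y_n
  ⇒ R(z) = (1 + 3/5z)/(1 − 2/5z).

Find x<0 with |R(x)|<1.
x=-0.97: |R|=0.3012
R=−1: 1+3/5x = −1+2/5x ⇒ -1/5x=2 ⇒ x=2/(-1/5)=-10.0000
Confirm numerically:
  x=-9.967: |R|=0.99868 <1
  x=-4.960: |R|=0.66220 <1
  x=-4.064: |R|=0.54784 <1
  x=-10.580: |R|=1.02217 >1
  x=-10.483: |R|=1.01860 >1
  x=-10.365: |R|=1.01419 >1
Interval (-10.0000, 0).

z∈(-10.0000,0).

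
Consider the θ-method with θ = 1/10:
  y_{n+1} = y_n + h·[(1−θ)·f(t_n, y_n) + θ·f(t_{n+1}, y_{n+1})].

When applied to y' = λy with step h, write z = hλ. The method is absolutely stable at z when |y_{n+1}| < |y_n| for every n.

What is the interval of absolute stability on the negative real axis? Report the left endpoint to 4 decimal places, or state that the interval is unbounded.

With y'=λy (z=hλ):
  y_{n+1} = y_n + z·[9/10·y_n + 1/10·y_{n+1}] ⇒ (1 − 1/10z)y_{n+1} = (1 + 9/10z)y_n
  ⇒ R(z) = (1 + 9/10z)/(1 − 1/10z).

Find x<0 with |R(x)|<1.
x=-0.33: |R|=0.6805
R=−1: 1+9/10x = −1+1/10x ⇒ -4/5x=2 ⇒ x=2/(-4/5)=-2.5000
Confirm numerically:
  x=-1.858: |R|=0.56687 <1
  x=-1.746: |R|=0.48646 <1
  x=-1.462: |R|=0.27552 <1
  x=-3.040: |R|=1.33129 >1
  x=-2.866: |R|=1.22758 >1
  x=-2.820: |R|=1.19969 >1
Stable set (-2.5000, 0).

z∈(-2.5000,0).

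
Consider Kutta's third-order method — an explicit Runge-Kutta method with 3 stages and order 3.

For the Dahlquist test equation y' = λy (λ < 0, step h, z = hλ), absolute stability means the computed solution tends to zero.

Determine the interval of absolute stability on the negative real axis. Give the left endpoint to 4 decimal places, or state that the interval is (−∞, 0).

Set f=λy, z=hλ:
  order 3, 3-stage ⇒ R(z)=1+z+z^2/2+z^3/6
  (e.g. R(-1.7)=-0.07383, |R|=0.07383)

Solve |R(x)|<1 on ℝ⁻.
x=-1.7: |R|=0.0738
|R(-1.49)|=0.0687 |R(-1.21)|=0.2268 |R(-0.69)|=0.4933
Bisect:
  x_lo=-2.8192 |R|=1.5796  x_hi=-0.1940 |R|=0.8236
  mid=-1.50659 |R|=0.05837 →hi
  mid=-2.16288 |R|=0.51019 →hi
  mid=-2.49102 |R|=0.96463 →hi
  mid=-2.65509 |R|=1.24985 →lo
  mid=-2.57306 |R|=1.10195 →lo
  mid=-2.53204 |R|=1.03200 →lo
  mid=-2.51153 |R|=0.99800 →hi
  mid=-2.52178 |R|=1.01492 →lo
  mid=-2.51666 |R|=1.00644 →lo
  ...
  [-2.51281,-2.51265] ⇒ x*=-2.5127
Stable set (-2.5127, 0).

z∈(-2.5127,0).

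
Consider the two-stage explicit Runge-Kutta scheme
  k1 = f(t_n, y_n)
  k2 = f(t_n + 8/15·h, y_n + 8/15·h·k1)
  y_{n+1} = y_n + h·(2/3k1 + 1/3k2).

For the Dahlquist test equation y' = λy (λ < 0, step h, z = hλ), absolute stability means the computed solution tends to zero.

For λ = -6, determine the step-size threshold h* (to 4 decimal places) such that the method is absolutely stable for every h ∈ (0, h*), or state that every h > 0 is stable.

(-5.6250,0); λ=-6 ⇒ h* = (45/8)/6 = 0.9375.

Set f=λy, z=hλ:
  k1=λy_n ⇒ h·k1=z·y_n;  k2=λ(1+8/15z)y_n ⇒ h·k2=z(1+8/15z)y_n
  y_{n+1}/y_n = 1 + 2/3z + 1/3z(1+8/15z) = 1 + z + 8/45z²
  ⇒ R(z) = 1 + z + 8/45z².

Solve |R(x)|<1 on ℝ⁻.
x=-0.75: |R|=0.3500
R=1: x+8/45x²=0 ⇒ x=−45/8=-5.6250; min R=1−1/(4·8/45)=-0.4062>−1
Confirm numerically:
  x=-4.092: |R|=0.11521 <1
  x=-2.958: |R|=0.40249 <1
  x=-2.380: |R|=0.37300 <1
  x=-2.285: |R|=0.35678 <1
  x=-6.155: |R|=1.57994 >1
  x=-5.792: |R|=1.17196 >1
Interval (-5.6250, 0).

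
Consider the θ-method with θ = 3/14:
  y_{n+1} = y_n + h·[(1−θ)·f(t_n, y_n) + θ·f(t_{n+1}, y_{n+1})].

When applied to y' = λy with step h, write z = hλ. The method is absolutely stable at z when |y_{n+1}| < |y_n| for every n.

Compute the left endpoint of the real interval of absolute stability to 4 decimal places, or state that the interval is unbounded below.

On y'=λy, z=hλ:
  y_{n+1} = y_n + z·[11/14·y_n + 3/14·y_{n+1}] ⇒ (1 − 3/14z)y_{n+1} = (1 + 11/14z)y_n
  so R(z) = (1 + 11/14z)/(1 − 3/14z).

Boundary: |R(x)|=1, x<0.
x=-0.64: |R|=0.4372
R=−1: 1+11/14x = −1+3/14x ⇒ -4/7x=2 ⇒ x=2/(-4/7)=-3.5000
Confirm numerically:
  x=-3.290: |R|=0.92962 <1
  x=-3.165: |R|=0.88593 <1
  x=-2.838: |R|=0.76477 <1
  x=-1.832: |R|=0.31555 <1
  x=-3.734: |R|=1.07428 >1
  x=-3.704: |R|=1.06499 >1
So |R|<1 on (-3.5000, 0).

left endpoint -3.5000.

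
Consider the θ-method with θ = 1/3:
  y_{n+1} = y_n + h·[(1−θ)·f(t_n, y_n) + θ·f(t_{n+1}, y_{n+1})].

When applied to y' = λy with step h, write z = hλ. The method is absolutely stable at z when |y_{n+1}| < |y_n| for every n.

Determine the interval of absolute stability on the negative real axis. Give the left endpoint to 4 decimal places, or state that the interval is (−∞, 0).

z∈(-6.0000,0).

Test eqn y'=λy, z=hλ:
  y_{n+1} = y_n + z·[2/3·y_n + 1/3·y_{n+1}] ⇒ (1 − 1/3z)y_{n+1} = (1 + 2/3z)y_n
  so R(z) = (1 + 2/3z)/(1 − 1/3z).

Boundary: |R(x)|=1, x<0.
x=-0.76: |R|=0.3936
R=−1: 1+2/3x = −1+1/3x ⇒ -1/3x=2 ⇒ x=2/(-1/3)=-6.0000
Confirm numerically:
  x=-4.246: |R|=0.75794 <1
  x=-3.539: |R|=0.62364 <1
  x=-3.269: |R|=0.56436 <1
  x=-3.214: |R|=0.55166 <1
  x=-6.142: |R|=1.01553 >1
  x=-6.095: |R|=1.01045 >1
Stable set (-6.0000, 0).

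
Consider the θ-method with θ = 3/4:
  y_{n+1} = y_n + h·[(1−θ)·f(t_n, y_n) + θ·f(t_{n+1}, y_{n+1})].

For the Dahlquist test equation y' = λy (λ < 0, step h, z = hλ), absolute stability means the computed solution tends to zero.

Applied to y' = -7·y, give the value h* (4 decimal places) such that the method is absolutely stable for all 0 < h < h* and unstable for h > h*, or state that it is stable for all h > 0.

unbounded; (−∞, 0). Any h>0 works for λ=-7.

Set f=λy, z=hλ:
  y_{n+1} = y_n + z·[1/4·y_n + 3/4·y_{n+1}] ⇒ (1 − 3/4z)y_{n+1} = (1 + 1/4z)y_n
  Hence R(z) = (1 + 1/4z)/(1 − 3/4z).

Solve |R(x)|<1 on ℝ⁻.
x=-0.79: |R|=0.5039
x=-2: |R|=0.2000
x=-10: |R|=0.1765
x=-100: |R|=0.3158
θ=3/4≥1/2 ⇒ |1+1/4x|<|1−3/4x| ∀x<0 ⇒ interval (−∞,0).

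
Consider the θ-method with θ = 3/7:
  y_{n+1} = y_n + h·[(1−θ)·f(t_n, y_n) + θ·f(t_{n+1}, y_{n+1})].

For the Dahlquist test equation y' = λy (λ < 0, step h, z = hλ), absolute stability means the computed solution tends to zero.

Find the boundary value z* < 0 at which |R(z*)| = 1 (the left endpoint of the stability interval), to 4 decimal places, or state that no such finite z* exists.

z* = -14.0000.

Test eqn y'=λy, z=hλ:
  y_{n+1} = y_n + z·[4/7·y_n + 3/7·y_{n+1}] ⇒ (1 − 3/7z)y_{n+1} = (1 + 4/7z)y_n
  R(z) = (1 + 4/7z)/(1 − 3/7z).

Need |R(x)|<1, x<0.
x=-0.55: |R|=0.5549
R=−1: 1+4/7x = −1+3/7x ⇒ -1/7x=2 ⇒ x=2/(-1/7)=-14.0000
Confirm numerically:
  x=-11.880: |R|=0.95028 <1
  x=-10.924: |R|=0.92266 <1
  x=-10.278: |R|=0.90162 <1
  x=-9.370: |R|=0.86813 <1
  x=-14.398: |R|=1.00793 >1
  x=-14.318: |R|=1.00637 >1
  x=-14.024: |R|=1.00049 >1
Interval (-14.0000, 0).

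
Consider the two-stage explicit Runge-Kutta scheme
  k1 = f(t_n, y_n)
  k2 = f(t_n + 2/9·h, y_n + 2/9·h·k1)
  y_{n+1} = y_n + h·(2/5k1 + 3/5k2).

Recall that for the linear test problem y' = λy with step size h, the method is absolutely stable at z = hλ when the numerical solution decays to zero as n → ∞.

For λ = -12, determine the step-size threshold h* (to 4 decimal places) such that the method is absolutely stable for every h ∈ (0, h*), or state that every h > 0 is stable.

Set f=λy, z=hλ:
  k1=λy_n ⇒ h·k1=z·y_n;  k2=λ(1+2/9z)y_n ⇒ h·k2=z(1+2/9z)y_n
  y_{n+1}/y_n = 1 + 2/5z + 3/5z(1+2/9z) = 1 + z + 2/15z²
  so R(z) = 1 + z + 2/15z².

Need |R(x)|<1, x<0.
x=-1.1: |R|=0.0613
R=1: x+2/15x²=0 ⇒ x=−15/2=-7.5000; min R=1−1/(4·2/15)=-0.8750>−1
Confirm numerically:
  x=-6.684: |R|=0.27278 <1
  x=-6.329: |R|=0.01183 <1
  x=-4.662: |R|=0.76410 <1
  x=-3.217: |R|=0.83712 <1
  x=-7.757: |R|=1.26581 >1
  x=-7.718: |R|=1.22434 >1
So |R|<1 on (-7.5000, 0).

(-7.5000,0); λ=-12 ⇒ h* = (15/2)/12 = 0.6250.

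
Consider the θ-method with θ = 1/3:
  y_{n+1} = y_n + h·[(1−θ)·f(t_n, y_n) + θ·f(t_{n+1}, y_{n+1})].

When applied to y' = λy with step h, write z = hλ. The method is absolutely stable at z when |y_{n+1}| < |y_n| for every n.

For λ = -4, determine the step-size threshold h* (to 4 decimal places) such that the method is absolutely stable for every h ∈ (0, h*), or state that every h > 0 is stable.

With y'=λy (z=hλ):
  y_{n+1} = y_n + z·[2/3·y_n + 1/3·y_{n+1}] ⇒ (1 − 1/3z)y_{n+1} = (1 + 2/3z)y_n
  ⇒ R(z) = (1 + 2/3z)/(1 − 1/3z).

Solve |R(x)|<1 on ℝ⁻.
x=-1.4: |R|=0.0455
R=−1: 1+2/3x = −1+1/3x ⇒ -1/3x=2 ⇒ x=2/(-1/3)=-6.0000
Confirm numerically:
  x=-5.751: |R|=0.97155 <1
  x=-5.305: |R|=0.91632 <1
  x=-2.657: |R|=0.40905 <1
  x=-6.266: |R|=1.02871 >1
  x=-6.237: |R|=1.02566 >1
  x=-6.219: |R|=1.02376 >1
Interval (-6.0000, 0).

(-6.0000,0); λ=-4 ⇒ h* = (6)/4 = 1.5000.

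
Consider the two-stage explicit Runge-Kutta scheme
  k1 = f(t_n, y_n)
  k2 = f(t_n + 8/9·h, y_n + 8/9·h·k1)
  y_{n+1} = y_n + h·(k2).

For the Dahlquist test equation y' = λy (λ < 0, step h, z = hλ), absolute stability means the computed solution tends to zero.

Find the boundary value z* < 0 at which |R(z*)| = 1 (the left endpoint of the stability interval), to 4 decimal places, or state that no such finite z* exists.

z* = -1.1250.

With y'=λy (z=hλ):
  k1=λy_n ⇒ h·k1=z·y_n;  k2=λ(1+8/9z)y_n ⇒ h·k2=z(1+8/9z)y_n
  y_{n+1}/y_n = 1 + z(1+8/9z) = 1 + z + 8/9z²
  ⇒ R(z) = 1 + z + 8/9z².

Find x<0 with |R(x)|<1.
x=-0.79: |R|=0.7648
R=1: x+8/9x²=0 ⇒ x=−9/8=-1.1250; min R=1−1/(4·8/9)=0.7188>−1
Confirm numerically:
  x=-0.826: |R|=0.78047 <1
  x=-0.613: |R|=0.72102 <1
  x=-0.521: |R|=0.72028 <1
  x=-1.358: |R|=1.28126 >1
  x=-1.314: |R|=1.22075 >1
  x=-1.191: |R|=1.06987 >1
Interval (-1.1250, 0).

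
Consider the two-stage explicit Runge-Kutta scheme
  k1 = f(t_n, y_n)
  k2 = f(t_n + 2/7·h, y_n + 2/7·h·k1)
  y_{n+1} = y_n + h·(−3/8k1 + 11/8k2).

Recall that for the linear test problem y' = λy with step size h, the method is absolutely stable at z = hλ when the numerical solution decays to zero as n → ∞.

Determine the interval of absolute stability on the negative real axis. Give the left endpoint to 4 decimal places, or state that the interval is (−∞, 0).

z∈(-2.5455,0).

On y'=λy, z=hλ:
  k1=λy_n ⇒ h·k1=z·y_n;  k2=λ(1+2/7z)y_n ⇒ h·k2=z(1+2/7z)y_n
  y_{n+1}/y_n = 1 − 3/8z + 11/8z(1+2/7z) = 1 + z + 11/28z²
  R(z) = 1 + z + 11/28z².

Need |R(x)|<1, x<0.
x=-0.77: |R|=0.4629
R=1: x+11/28x²=0 ⇒ x=−28/11=-2.5455; min R=1−1/(4·11/28)=0.3636>−1
Confirm numerically:
  x=-2.075: |R|=0.61650 <1
  x=-1.546: |R|=0.39297 <1
  x=-1.055: |R|=0.38226 <1
  x=-3.085: |R|=1.65391 >1
  x=-3.072: |R|=1.63547 >1
Stable set (-2.5455, 0).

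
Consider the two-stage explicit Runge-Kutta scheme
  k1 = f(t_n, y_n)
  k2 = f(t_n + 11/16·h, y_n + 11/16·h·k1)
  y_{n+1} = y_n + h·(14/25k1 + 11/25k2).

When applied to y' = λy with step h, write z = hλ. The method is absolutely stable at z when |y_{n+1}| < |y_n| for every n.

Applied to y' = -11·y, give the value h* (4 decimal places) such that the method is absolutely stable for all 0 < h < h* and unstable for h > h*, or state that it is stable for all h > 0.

(-3.3058,0); λ=-11 ⇒ h* = (400/121)/11 = 0.3005.

Test eqn y'=λy, z=hλ:
  k1=λy_n ⇒ h·k1=z·y_n;  k2=λ(1+11/16z)y_n ⇒ h·k2=z(1+11/16z)y_n
  y_{n+1}/y_n = 1 + 14/25z + 11/25z(1+11/16z) = 1 + z + 121/400z²
  so R(z) = 1 + z + 121/400z².

Need |R(x)|<1, x<0.
x=-1.68: |R|=0.1738
R=1: x+121/400x²=0 ⇒ x=−400/121=-3.3058; min R=1−1/(4·121/400)=0.1736>−1
Confirm numerically:
  x=-3.125: |R|=0.82910 <1
  x=-3.100: |R|=0.80702 <1
  x=-3.003: |R|=0.72495 <1
  x=-2.859: |R|=0.61360 <1
  x=-3.685: |R|=1.42272 >1
  x=-3.680: |R|=1.41658 >1
  x=-3.651: |R|=1.38126 >1
Stable set (-3.3058, 0).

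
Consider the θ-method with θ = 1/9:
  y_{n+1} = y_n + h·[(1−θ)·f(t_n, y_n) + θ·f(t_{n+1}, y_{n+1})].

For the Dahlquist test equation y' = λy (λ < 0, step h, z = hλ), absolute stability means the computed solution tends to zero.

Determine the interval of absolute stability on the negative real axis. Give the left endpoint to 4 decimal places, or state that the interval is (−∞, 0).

(-2.5714, 0).

Set f=λy, z=hλ:
  y_{n+1} = y_n + z·[8/9·y_n + 1/9·y_{n+1}] ⇒ (1 − 1/9z)y_{n+1} = (1 + 8/9z)y_n
  so R(z) = (1 + 8/9z)/(1 − 1/9z).

Need |R(x)|<1, x<0.
x=-1.46: |R|=0.2562
R=−1: 1+8/9x = −1+1/9x ⇒ -7/9x=2 ⇒ x=2/(-7/9)=-2.5714
Confirm numerically:
  x=-2.508: |R|=0.96142 <1
  x=-2.218: |R|=0.77946 <1
  x=-1.202: |R|=0.06038 <1
  x=-3.160: |R|=1.33882 >1
  x=-3.084: |R|=1.29692 >1
  x=-2.683: |R|=1.06685 >1
So |R|<1 on (-2.5714, 0).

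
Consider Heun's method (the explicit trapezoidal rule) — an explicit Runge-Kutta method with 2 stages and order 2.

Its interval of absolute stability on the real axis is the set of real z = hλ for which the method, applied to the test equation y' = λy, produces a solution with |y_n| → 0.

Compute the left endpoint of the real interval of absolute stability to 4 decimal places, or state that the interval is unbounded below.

z* = -2.0000.

Set f=λy, z=hλ:
  order 2, 2-stage ⇒ R(z)=1+z+z^2/2
  (e.g. R(-1.41)=0.58405, |R|=0.58405)

Need |R(x)|<1, x<0.
x=-1.41: |R|=0.5840
|R(-1.46)|=0.6058 |R(-1.2)|=0.5200 |R(-1.01)|=0.5000
Bisect:
  x_lo=-2.4306 |R|=1.5234  x_hi=-0.3157 |R|=0.7341
  mid=-1.37318 |R|=0.56963 →hi
  mid=-1.90191 |R|=0.90672 →hi
  mid=-2.16627 |R|=1.18010 →lo
  mid=-2.03409 |R|=1.03467 →lo
  mid=-1.96800 |R|=0.96851 →hi
  mid=-2.00105 |R|=1.00105 →lo
  mid=-1.98452 |R|=0.98464 →hi
  mid=-1.99278 |R|=0.99281 →hi
  mid=-1.99692 |R|=0.99692 →hi
  ...
  [-2.00001,-1.99988] ⇒ x*=-2.0000
Interval (-2.0000, 0).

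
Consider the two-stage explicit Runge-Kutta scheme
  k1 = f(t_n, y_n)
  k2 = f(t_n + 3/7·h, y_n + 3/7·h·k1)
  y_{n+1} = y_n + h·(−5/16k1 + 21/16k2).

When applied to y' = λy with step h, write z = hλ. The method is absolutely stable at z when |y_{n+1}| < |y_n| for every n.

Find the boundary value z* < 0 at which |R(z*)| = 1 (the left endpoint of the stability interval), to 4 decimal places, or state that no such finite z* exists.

On y'=λy, z=hλ:
  k1=λy_n ⇒ h·k1=z·y_n;  k2=λ(1+3/7z)y_n ⇒ h·k2=z(1+3/7z)y_n
  y_{n+1}/y_n = 1 − 5/16z + 21/16z(1+3/7z) = 1 + z + 9/16z²
  so R(z) = 1 + z + 9/16z².

Find x<0 with |R(x)|<1.
x=-0.84: |R|=0.5569
R=1: x+9/16x²=0 ⇒ x=−16/9=-1.7778; min R=1−1/(4·9/16)=0.5556>−1
Confirm numerically:
  x=-1.050: |R|=0.57016 <1
  x=-0.812: |R|=0.55888 <1
  x=-0.773: |R|=0.56311 <1
  x=-2.065: |R|=1.33363 >1
  x=-1.957: |R|=1.19729 >1
  x=-1.891: |R|=1.12043 >1
Stable set (-1.7778, 0).

left endpoint -1.7778.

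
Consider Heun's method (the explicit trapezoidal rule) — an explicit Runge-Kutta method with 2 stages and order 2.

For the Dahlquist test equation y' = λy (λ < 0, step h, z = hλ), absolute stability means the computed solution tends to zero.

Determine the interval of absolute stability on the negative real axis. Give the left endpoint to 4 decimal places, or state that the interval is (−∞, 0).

(-2.0000, 0).

With y'=λy (z=hλ):
  order 2, 2-stage ⇒ R(z)=1+z+z^2/2
  (e.g. R(-0.7)=0.54500, |R|=0.54500)

Solve |R(x)|<1 on ℝ⁻.
x=-0.7: |R|=0.5450
|R(-1.3)|=0.5450 |R(-1.25)|=0.5312 |R(-1.21)|=0.5221
Bisect:
  x_lo=-2.5658 |R|=1.7258  x_hi=-0.3712 |R|=0.6977
  mid=-1.46848 |R|=0.60974 →hi
  mid=-2.01714 |R|=1.01728 →lo
  mid=-1.74281 |R|=0.77588 →hi
  mid=-1.87997 |R|=0.88718 →hi
  mid=-1.94855 |R|=0.94988 →hi
  mid=-1.98284 |R|=0.98299 →hi
  mid=-1.99999 |R|=0.99999 →hi
  mid=-2.00856 |R|=1.00860 →lo
  mid=-2.00428 |R|=1.00429 →lo
  mid=-2.00213 |R|=1.00214 →lo
  ...
  [-2.00012,-1.99999] ⇒ x*=-2.0000
Interval (-2.0000, 0).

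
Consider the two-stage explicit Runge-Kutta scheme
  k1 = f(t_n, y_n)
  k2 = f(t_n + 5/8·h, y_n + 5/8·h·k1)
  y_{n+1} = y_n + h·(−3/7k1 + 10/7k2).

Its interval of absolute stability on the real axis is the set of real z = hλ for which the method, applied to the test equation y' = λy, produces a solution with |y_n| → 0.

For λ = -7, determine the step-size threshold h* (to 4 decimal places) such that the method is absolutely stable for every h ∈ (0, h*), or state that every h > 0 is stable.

With y'=λy (z=hλ):
  k1=λy_n ⇒ h·k1=z·y_n;  k2=λ(1+5/8z)y_n ⇒ h·k2=z(1+5/8z)y_n
  y_{n+1}/y_n = 1 − 3/7z + 10/7z(1+5/8z) = 1 + z + 25/28z²
  so R(z) = 1 + z + 25/28z².

Solve |R(x)|<1 on ℝ⁻.
x=-0.46: |R|=0.7289
R=1: x+25/28x²=0 ⇒ x=−28/25=-1.1200; min R=1−1/(4·25/28)=0.7200>−1
Confirm numerically:
  x=-1.063: |R|=0.94590 <1
  x=-0.827: |R|=0.78365 <1
  x=-0.665: |R|=0.72984 <1
  x=-1.580: |R|=1.64893 >1
  x=-1.184: |R|=1.06766 >1
Interval (-1.1200, 0).

(-1.1200,0); λ=-7 ⇒ h* = (28/25)/7 = 0.1600.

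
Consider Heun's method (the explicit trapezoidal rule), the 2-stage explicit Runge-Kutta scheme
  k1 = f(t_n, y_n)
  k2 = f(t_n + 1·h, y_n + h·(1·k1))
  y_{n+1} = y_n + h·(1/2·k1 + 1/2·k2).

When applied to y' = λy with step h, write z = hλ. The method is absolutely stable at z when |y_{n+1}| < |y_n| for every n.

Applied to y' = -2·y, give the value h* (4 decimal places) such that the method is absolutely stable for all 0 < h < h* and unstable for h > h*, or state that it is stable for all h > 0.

On y'=λy, z=hλ:
  order 2, 2-stage ⇒ R(z)=1+z+z^2/2
  (e.g. R(-0.65)=0.56125, |R|=0.56125)

Solve |R(x)|<1 on ℝ⁻.
x=-0.65: |R|=0.5613
|R(-1.64)|=0.7048 |R(-1.06)|=0.5018 |R(-0.77)|=0.5264
Bisect:
  x_lo=-2.8451 |R|=2.2023  x_hi=-0.2989 |R|=0.7458
  mid=-1.57201 |R|=0.66360 →hi
  mid=-2.20858 |R|=1.23033 →lo
  mid=-1.89030 |R|=0.89631 →hi
  mid=-2.04944 |R|=1.05066 →lo
  mid=-1.96987 |R|=0.97032 →hi
  mid=-2.00965 |R|=1.00970 →lo
  mid=-1.98976 |R|=0.98981 →hi
  mid=-1.99971 |R|=0.99971 →hi
  ...
  [-2.00002,-1.99986] ⇒ x*=-2.0000
Interval (-2.0000, 0).

(-2.0000,0); λ=-2 ⇒ h* = 1.0000.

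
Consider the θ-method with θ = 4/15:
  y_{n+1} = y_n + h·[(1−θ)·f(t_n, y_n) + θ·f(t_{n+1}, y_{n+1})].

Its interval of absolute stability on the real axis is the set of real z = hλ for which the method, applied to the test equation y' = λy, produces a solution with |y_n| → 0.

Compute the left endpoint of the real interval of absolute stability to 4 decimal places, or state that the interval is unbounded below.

left endpoint -4.2857.

On y'=λy, z=hλ:
  y_{n+1} = y_n + z·[11/15·y_n + 4/15·y_{n+1}] ⇒ (1 − 4/15z)y_{n+1} = (1 + 11/15z)y_n
  so R(z) = (1 + 11/15z)/(1 − 4/15z).

Solve |R(x)|<1 on ℝ⁻.
x=-1.3: |R|=0.0347
R=−1: 1+11/15x = −1+4/15x ⇒ -7/15x=2 ⇒ x=2/(-7/15)=-4.2857
Confirm numerically:
  x=-4.189: |R|=0.97868 <1
  x=-3.180: |R|=0.72078 <1
  x=-2.368: |R|=0.45145 <1
  x=-1.773: |R|=0.20383 <1
  x=-4.709: |R|=1.08757 >1
  x=-4.697: |R|=1.08521 >1
Stable set (-4.2857, 0).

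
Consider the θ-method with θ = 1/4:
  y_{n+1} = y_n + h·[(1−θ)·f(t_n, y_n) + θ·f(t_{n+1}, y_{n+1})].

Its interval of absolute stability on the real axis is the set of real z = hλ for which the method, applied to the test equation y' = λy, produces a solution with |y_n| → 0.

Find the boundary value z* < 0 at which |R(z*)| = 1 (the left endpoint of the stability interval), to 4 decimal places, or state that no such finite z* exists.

z* = -4.0000.

Test eqn y'=λy, z=hλ:
  y_{n+1} = y_n + z·[3/4·y_n + 1/4·y_{n+1}] ⇒ (1 − 1/4z)y_{n+1} = (1 + 3/4z)y_n
  ⇒ R(z) = (1 + 3/4z)/(1 − 1/4z).

Solve |R(x)|<1 on ℝ⁻.
x=-1.09: |R|=0.1434
R=−1: 1+3/4x = −1+1/4x ⇒ -1/2x=2 ⇒ x=2/(-1/2)=-4.0000
Confirm numerically:
  x=-3.932: |R|=0.98285 <1
  x=-3.172: |R|=0.76910 <1
  x=-3.093: |R|=0.74425 <1
  x=-2.578: |R|=0.56765 <1
  x=-4.364: |R|=1.08704 >1
  x=-4.322: |R|=1.07739 >1
Stable set (-4.0000, 0).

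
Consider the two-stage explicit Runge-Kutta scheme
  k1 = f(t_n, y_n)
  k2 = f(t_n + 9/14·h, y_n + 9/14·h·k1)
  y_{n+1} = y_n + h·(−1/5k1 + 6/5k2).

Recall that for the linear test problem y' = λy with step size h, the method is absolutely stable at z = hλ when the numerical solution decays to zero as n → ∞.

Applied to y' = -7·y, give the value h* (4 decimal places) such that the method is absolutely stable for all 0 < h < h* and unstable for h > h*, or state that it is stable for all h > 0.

With y'=λy (z=hλ):
  k1=λy_n ⇒ h·k1=z·y_n;  k2=λ(1+9/14z)y_n ⇒ h·k2=z(1+9/14z)y_n
  y_{n+1}/y_n = 1 − 1/5z + 6/5z(1+9/14z) = 1 + z + 27/35z²
  ⇒ R(z) = 1 + z + 27/35z².

Boundary: |R(x)|=1, x<0.
x=-0.48: |R|=0.6977
R=1: x+27/35x²=0 ⇒ x=−35/27=-1.2963; min R=1−1/(4·27/35)=0.6759>−1
Confirm numerically:
  x=-1.274: |R|=0.97809 <1
  x=-1.196: |R|=0.90746 <1
  x=-0.798: |R|=0.69325 <1
  x=-1.892: |R|=1.86946 >1
  x=-1.820: |R|=1.73528 >1
Stable set (-1.2963, 0).

(-1.2963,0); λ=-7 ⇒ h* = (35/27)/7 = 0.1852.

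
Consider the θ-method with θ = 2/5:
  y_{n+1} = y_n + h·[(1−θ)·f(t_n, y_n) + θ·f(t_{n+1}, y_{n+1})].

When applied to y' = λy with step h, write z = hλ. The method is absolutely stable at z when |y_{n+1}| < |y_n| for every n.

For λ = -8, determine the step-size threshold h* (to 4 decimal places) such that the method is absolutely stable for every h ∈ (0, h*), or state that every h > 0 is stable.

(-10.0000,0); λ=-8 ⇒ h* = (10)/8 = 1.2500.

Test eqn y'=λy, z=hλ:
  y_{n+1} = y_n + z·[3/5·y_n + 2/5·y_{n+1}] ⇒ (1 − 2/5z)y_{n+1} = (1 + 3/5z)y_n
  so R(z) = (1 + 3/5z)/(1 − 2/5z).

Boundary: |R(x)|=1, x<0.
x=-1.64: |R|=0.0097
R=−1: 1+3/5x = −1+2/5x ⇒ -1/5x=2 ⇒ x=2/(-1/5)=-10.0000
Confirm numerically:
  x=-7.808: |R|=0.89367 <1
  x=-6.141: |R|=0.77670 <1
  x=-5.997: |R|=0.76445 <1
  x=-5.671: |R|=0.73510 <1
  x=-10.139: |R|=1.00550 >1
  x=-10.083: |R|=1.00330 >1
Stable set (-10.0000, 0).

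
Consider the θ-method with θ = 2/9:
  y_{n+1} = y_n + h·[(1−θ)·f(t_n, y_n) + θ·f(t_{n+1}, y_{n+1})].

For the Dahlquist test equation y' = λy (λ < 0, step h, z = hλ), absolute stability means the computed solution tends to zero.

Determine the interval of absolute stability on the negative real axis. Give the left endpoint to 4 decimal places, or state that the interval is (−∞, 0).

With y'=λy (z=hλ):
  y_{n+1} = y_n + z·[7/9·y_n + 2/9·y_{n+1}] ⇒ (1 − 2/9z)y_{n+1} = (1 + 7/9z)y_n
  ⇒ R(z) = (1 + 7/9z)/(1 − 2/9z).

Need |R(x)|<1, x<0.
x=-1: |R|=0.1818
R=−1: 1+7/9x = −1+2/9x ⇒ -5/9x=2 ⇒ x=2/(-5/9)=-3.6000
Confirm numerically:
  x=-3.445: |R|=0.95123 <1
  x=-2.780: |R|=0.71841 <1
  x=-2.749: |R|=0.70651 <1
  x=-2.099: |R|=0.43135 <1
  x=-3.943: |R|=1.10156 >1
  x=-3.779: |R|=1.05405 >1
Interval (-3.6000, 0).

z∈(-3.6000,0).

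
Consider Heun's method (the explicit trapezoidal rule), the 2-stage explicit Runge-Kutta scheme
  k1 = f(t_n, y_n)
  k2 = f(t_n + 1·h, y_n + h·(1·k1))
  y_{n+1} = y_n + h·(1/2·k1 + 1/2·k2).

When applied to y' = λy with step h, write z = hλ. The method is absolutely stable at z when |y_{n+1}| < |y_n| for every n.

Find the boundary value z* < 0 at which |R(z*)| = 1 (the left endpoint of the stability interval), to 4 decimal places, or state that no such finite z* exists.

On y'=λy, z=hλ:
  order 2, 2-stage ⇒ R(z)=1+z+z^2/2
  (e.g. R(-0.96)=0.50080, |R|=0.50080)

Find x<0 with |R(x)|<1.
x=-0.96: |R|=0.5008
|R(-2.21)|=1.2320 |R(-1.8)|=0.8200 |R(-1.71)|=0.7520
Bisect:
  x_lo=-2.7206 |R|=1.9802  x_hi=-0.3623 |R|=0.7033
  mid=-1.54143 |R|=0.64657 →hi
  mid=-2.13100 |R|=1.13958 →lo
  mid=-1.83621 |R|=0.84963 →hi
  mid=-1.98361 |R|=0.98374 →hi
  mid=-2.05731 |R|=1.05895 →lo
  mid=-2.02046 |R|=1.02067 →lo
  mid=-2.00203 |R|=1.00204 →lo
  mid=-1.99282 |R|=0.99285 →hi
  mid=-1.99743 |R|=0.99743 →hi
  ...
  [-2.00002,-1.99987] ⇒ x*=-2.0000
Interval (-2.0000, 0).

z* = -2.0000.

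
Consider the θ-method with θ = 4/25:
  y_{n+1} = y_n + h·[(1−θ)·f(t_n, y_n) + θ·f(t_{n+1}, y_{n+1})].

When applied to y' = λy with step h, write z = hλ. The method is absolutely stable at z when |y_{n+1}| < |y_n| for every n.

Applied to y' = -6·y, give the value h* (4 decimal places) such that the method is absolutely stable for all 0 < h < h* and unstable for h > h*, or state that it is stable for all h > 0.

(-2.9412,0); λ=-6 ⇒ h* = (50/17)/6 = 0.4902.

On y'=λy, z=hλ:
  y_{n+1} = y_n + z·[21/25·y_n + 4/25·y_{n+1}] ⇒ (1 − 4/25z)y_{n+1} = (1 + 21/25z)y_n
  R(z) = (1 + 21/25z)/(1 − 4/25z).

Find x<0 with |R(x)|<1.
x=-0.63: |R|=0.4277
R=−1: 1+21/25x = −1+4/25x ⇒ -17/25x=2 ⇒ x=2/(-17/25)=-2.9412
Confirm numerically:
  x=-2.679: |R|=0.87521 <1
  x=-1.718: |R|=0.34758 <1
  x=-1.711: |R|=0.34327 <1
  x=-1.212: |R|=0.01514 <1
  x=-3.064: |R|=1.05604 >1
  x=-2.994: |R|=1.02429 >1
So |R|<1 on (-2.9412, 0).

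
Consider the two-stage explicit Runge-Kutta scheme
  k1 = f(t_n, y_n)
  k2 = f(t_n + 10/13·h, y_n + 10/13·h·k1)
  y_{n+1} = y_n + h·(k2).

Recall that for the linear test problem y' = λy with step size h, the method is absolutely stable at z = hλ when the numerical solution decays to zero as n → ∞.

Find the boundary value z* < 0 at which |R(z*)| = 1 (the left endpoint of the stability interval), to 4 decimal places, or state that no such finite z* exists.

With y'=λy (z=hλ):
  k1=λy_n ⇒ h·k1=z·y_n;  k2=λ(1+10/13z)y_n ⇒ h·k2=z(1+10/13z)y_n
  y_{n+1}/y_n = 1 + z(1+10/13z) = 1 + z + 10/13z²
  ⇒ R(z) = 1 + z + 10/13z².

Solve |R(x)|<1 on ℝ⁻.
x=-1.1: |R|=0.8308
R=1: x+10/13x²=0 ⇒ x=−13/10=-1.3000; min R=1−1/(4·10/13)=0.6750>−1
Confirm numerically:
  x=-1.126: |R|=0.84929 <1
  x=-0.904: |R|=0.72463 <1
  x=-0.733: |R|=0.68030 <1
  x=-1.803: |R|=1.69762 >1
  x=-1.508: |R|=1.24128 >1
  x=-1.329: |R|=1.02965 >1
So |R|<1 on (-1.3000, 0).

z* = -1.3000.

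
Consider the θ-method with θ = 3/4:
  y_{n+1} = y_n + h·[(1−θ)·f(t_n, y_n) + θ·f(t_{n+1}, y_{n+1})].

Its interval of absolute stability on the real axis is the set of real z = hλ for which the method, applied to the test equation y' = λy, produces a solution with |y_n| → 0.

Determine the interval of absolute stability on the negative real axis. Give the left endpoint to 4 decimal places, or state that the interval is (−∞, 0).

unbounded; (−∞, 0).

Set f=λy, z=hλ:
  y_{n+1} = y_n + z·[1/4·y_n + 3/4·y_{n+1}] ⇒ (1 − 3/4z)y_{n+1} = (1 + 1/4z)y_n
  R(z) = (1 + 1/4z)/(1 − 3/4z).

Need |R(x)|<1, x<0.
x=-0.96: |R|=0.4419
x=-2: |R|=0.2000
x=-10: |R|=0.1765
x=-100: |R|=0.3158
θ=3/4≥1/2 ⇒ |1+1/4x|<|1−3/4x| ∀x<0 ⇒ unbounded interval.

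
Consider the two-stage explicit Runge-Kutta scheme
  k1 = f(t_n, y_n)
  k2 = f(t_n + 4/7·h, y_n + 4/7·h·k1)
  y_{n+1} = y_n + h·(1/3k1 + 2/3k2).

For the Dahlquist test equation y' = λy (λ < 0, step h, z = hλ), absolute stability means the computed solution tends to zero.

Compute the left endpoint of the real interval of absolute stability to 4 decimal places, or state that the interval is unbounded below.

With y'=λy (z=hλ):
  k1=λy_n ⇒ h·k1=z·y_n;  k2=λ(1+4/7z)y_n ⇒ h·k2=z(1+4/7z)y_n
  y_{n+1}/y_n = 1 + 1/3z + 2/3z(1+4/7z) = 1 + z + 8/21z²
  Hence R(z) = 1 + z + 8/21z².

Need |R(x)|<1, x<0.
x=-0.69: |R|=0.4914
R=1: x+8/21x²=0 ⇒ x=−21/8=-2.6250; min R=1−1/(4·8/21)=0.3438>−1
Confirm numerically:
  x=-2.409: |R|=0.80177 <1
  x=-2.145: |R|=0.60777 <1
  x=-2.045: |R|=0.54815 <1
  x=-1.677: |R|=0.39436 <1
  x=-2.910: |R|=1.31594 >1
  x=-2.869: |R|=1.26668 >1
  x=-2.725: |R|=1.10381 >1
So |R|<1 on (-2.6250, 0).

z* = -2.6250.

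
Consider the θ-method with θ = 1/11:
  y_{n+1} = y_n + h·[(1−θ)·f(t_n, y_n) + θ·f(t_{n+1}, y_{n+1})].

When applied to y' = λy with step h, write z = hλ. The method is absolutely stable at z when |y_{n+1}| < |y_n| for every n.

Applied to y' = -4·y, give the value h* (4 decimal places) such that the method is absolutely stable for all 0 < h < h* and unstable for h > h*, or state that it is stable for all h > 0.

(-2.4444,0); λ=-4 ⇒ h* = (22/9)/4 = 0.6111.

On y'=λy, z=hλ:
  y_{n+1} = y_n + z·[10/11·y_n + 1/11·y_{n+1}] ⇒ (1 − 1/11z)y_{n+1} = (1 + 10/11z)y_n
  ⇒ R(z) = (1 + 10/11z)/(1 − 1/11z).

Need |R(x)|<1, x<0.
x=-1.14: |R|=0.0329
R=−1: 1+10/11x = −1+1/11x ⇒ -9/11x=2 ⇒ x=2/(-9/11)=-2.4444
Confirm numerically:
  x=-2.334: |R|=0.92545 <1
  x=-1.849: |R|=0.58292 <1
  x=-1.585: |R|=0.38538 <1
  x=-1.544: |R|=0.35395 <1
  x=-2.820: |R|=1.24457 >1
  x=-2.682: |R|=1.15626 >1
  x=-2.537: |R|=1.06154 >1
So |R|<1 on (-2.4444, 0).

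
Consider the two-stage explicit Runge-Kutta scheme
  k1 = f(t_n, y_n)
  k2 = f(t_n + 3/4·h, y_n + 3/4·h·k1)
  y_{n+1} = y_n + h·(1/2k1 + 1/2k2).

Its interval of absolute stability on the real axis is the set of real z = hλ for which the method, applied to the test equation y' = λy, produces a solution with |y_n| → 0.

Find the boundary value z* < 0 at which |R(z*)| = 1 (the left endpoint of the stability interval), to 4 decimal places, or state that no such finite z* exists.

z* = -2.6667.

On y'=λy, z=hλ:
  k1=λy_n ⇒ h·k1=z·y_n;  k2=λ(1+3/4z)y_n ⇒ h·k2=z(1+3/4z)y_n
  y_{n+1}/y_n = 1 + 1/2z + 1/2z(1+3/4z) = 1 + z + 3/8z²
  Hence R(z) = 1 + z + 3/8z².

Solve |R(x)|<1 on ℝ⁻.
x=-1.25: |R|=0.3359
R=1: x+3/8x²=0 ⇒ x=−8/3=-2.6667; min R=1−1/(4·3/8)=0.3333>−1
Confirm numerically:
  x=-1.713: |R|=0.38739 <1
  x=-1.470: |R|=0.34034 <1
  x=-1.350: |R|=0.33344 <1
  x=-1.182: |R|=0.34192 <1
  x=-2.991: |R|=1.36378 >1
  x=-2.770: |R|=1.10734 >1
So |R|<1 on (-2.6667, 0).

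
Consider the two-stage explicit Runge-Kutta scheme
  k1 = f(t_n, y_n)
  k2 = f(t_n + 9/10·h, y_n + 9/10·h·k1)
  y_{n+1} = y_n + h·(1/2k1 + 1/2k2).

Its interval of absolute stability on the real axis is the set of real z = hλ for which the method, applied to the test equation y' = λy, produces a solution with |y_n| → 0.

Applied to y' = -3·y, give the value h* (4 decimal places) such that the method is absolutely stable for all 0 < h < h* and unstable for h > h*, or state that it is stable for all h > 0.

Test eqn y'=λy, z=hλ:
  k1=λy_n ⇒ h·k1=z·y_n;  k2=λ(1+9/10z)y_n ⇒ h·k2=z(1+9/10z)y_n
  y_{n+1}/y_n = 1 + 1/2z + 1/2z(1+9/10z) = 1 + z + 9/20z²
  Hence R(z) = 1 + z + 9/20z².

Find x<0 with |R(x)|<1.
x=-1.17: |R|=0.4460
R=1: x+9/20x²=0 ⇒ x=−20/9=-2.2222; min R=1−1/(4·9/20)=0.4444>−1
Confirm numerically:
  x=-1.932: |R|=0.74768 <1
  x=-1.683: |R|=0.59162 <1
  x=-1.133: |R|=0.44466 <1
  x=-0.937: |R|=0.45809 <1
  x=-2.501: |R|=1.31375 >1
  x=-2.333: |R|=1.11630 >1
  x=-2.292: |R|=1.07197 >1
Stable set (-2.2222, 0).

(-2.2222,0); λ=-3 ⇒ h* = (20/9)/3 = 0.7407.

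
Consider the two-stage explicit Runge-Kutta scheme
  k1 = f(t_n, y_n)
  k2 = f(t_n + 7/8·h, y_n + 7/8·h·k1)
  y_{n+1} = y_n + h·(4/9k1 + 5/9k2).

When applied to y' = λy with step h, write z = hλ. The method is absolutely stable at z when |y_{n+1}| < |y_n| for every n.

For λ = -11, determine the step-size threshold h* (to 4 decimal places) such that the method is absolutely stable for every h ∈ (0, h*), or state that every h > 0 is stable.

With y'=λy (z=hλ):
  k1=λy_n ⇒ h·k1=z·y_n;  k2=λ(1+7/8z)y_n ⇒ h·k2=z(1+7/8z)y_n
  y_{n+1}/y_n = 1 + 4/9z + 5/9z(1+7/8z) = 1 + z + 35/72z²
  ⇒ R(z) = 1 + z + 35/72z².

Need |R(x)|<1, x<0.
x=-1.73: |R|=0.7249
R=1: x+35/72x²=0 ⇒ x=−72/35=-2.0571; min R=1−1/(4·35/72)=0.4857>−1
Confirm numerically:
  x=-1.199: |R|=0.49983 <1
  x=-1.051: |R|=0.48596 <1
  x=-1.001: |R|=0.48608 <1
  x=-0.991: |R|=0.48640 <1
  x=-2.517: |R|=1.56265 >1
  x=-2.293: |R|=1.26290 >1
  x=-2.134: |R|=1.07973 >1
So |R|<1 on (-2.0571, 0).

(-2.0571,0); λ=-11 ⇒ h* = (72/35)/11 = 0.1870.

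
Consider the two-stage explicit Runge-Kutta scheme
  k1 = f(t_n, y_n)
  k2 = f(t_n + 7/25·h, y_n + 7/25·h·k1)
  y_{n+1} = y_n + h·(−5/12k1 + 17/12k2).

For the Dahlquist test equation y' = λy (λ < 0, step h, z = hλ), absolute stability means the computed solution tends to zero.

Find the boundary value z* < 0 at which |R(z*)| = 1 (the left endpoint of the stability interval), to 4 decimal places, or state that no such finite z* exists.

z* = -2.5210.

Set f=λy, z=hλ:
  k1=λy_n ⇒ h·k1=z·y_n;  k2=λ(1+7/25z)y_n ⇒ h·k2=z(1+7/25z)y_n
  y_{n+1}/y_n = 1 − 5/12z + 17/12z(1+7/25z) = 1 + z + 119/300z²
  so R(z) = 1 + z + 119/300z².

Boundary: |R(x)|=1, x<0.
x=-1.54: |R|=0.4007
R=1: x+119/300x²=0 ⇒ x=−300/119=-2.5210; min R=1−1/(4·119/300)=0.3697>−1
Confirm numerically:
  x=-1.771: |R|=0.47312 <1
  x=-1.316: |R|=0.37097 <1
  x=-1.028: |R|=0.39119 <1
  x=-2.894: |R|=1.42818 >1
  x=-2.645: |R|=1.13009 >1
Interval (-2.5210, 0).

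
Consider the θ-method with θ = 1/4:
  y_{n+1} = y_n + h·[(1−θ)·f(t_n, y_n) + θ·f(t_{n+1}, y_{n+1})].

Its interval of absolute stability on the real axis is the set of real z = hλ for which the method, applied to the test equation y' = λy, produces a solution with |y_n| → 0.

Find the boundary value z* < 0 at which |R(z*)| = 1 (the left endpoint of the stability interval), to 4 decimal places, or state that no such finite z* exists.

z* = -4.0000.

On y'=λy, z=hλ:
  y_{n+1} = y_n + z·[3/4·y_n + 1/4·y_{n+1}] ⇒ (1 − 1/4z)y_{n+1} = (1 + 3/4z)y_n
  so R(z) = (1 + 3/4z)/(1 − 1/4z).

Find x<0 with |R(x)|<1.
x=-0.36: |R|=0.6697
R=−1: 1+3/4x = −1+1/4x ⇒ -1/2x=2 ⇒ x=2/(-1/2)=-4.0000
Confirm numerically:
  x=-3.962: |R|=0.99045 <1
  x=-3.347: |R|=0.82224 <1
  x=-3.013: |R|=0.71852 <1
  x=-2.093: |R|=0.37404 <1
  x=-4.097: |R|=1.02396 >1
  x=-4.041: |R|=1.01020 >1
Interval (-4.0000, 0).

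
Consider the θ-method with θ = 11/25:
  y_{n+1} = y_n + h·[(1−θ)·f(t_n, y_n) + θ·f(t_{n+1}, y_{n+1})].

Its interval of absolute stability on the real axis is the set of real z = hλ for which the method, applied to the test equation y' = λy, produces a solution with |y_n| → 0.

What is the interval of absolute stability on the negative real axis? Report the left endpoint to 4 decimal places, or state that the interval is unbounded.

z∈(-16.6667,0).

Test eqn y'=λy, z=hλ:
  y_{n+1} = y_n + z·[14/25·y_n + 11/25·y_{n+1}] ⇒ (1 − 11/25z)y_{n+1} = (1 + 14/25z)y_n
  ⇒ R(z) = (1 + 14/25z)/(1 − 11/25z).

Solve |R(x)|<1 on ℝ⁻.
x=-1.54: |R|=0.0820
R=−1: 1+14/25x = −1+11/25x ⇒ -3/25x=2 ⇒ x=2/(-3/25)=-16.6667
Confirm numerically:
  x=-13.474: |R|=0.94470 <1
  x=-10.650: |R|=0.87302 <1
  x=-9.136: |R|=0.81998 <1
  x=-8.533: |R|=0.79471 <1
  x=-16.985: |R|=1.00451 >1
  x=-16.884: |R|=1.00309 >1
  x=-16.799: |R|=1.00189 >1
So |R|<1 on (-16.6667, 0).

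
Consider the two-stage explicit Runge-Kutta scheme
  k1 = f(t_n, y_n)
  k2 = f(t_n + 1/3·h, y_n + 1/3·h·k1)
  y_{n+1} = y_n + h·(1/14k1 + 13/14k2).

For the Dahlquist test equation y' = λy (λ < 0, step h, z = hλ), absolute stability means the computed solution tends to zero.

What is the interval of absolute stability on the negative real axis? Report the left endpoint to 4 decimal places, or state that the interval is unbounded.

Test eqn y'=λy, z=hλ:
  k1=λy_n ⇒ h·k1=z·y_n;  k2=λ(1+1/3z)y_n ⇒ h·k2=z(1+1/3z)y_n
  y_{n+1}/y_n = 1 + 1/14z + 13/14z(1+1/3z) = 1 + z + 13/42z²
  ⇒ R(z) = 1 + z + 13/42z².

Solve |R(x)|<1 on ℝ⁻.
x=-0.95: |R|=0.3293
R=1: x+13/42x²=0 ⇒ x=−42/13=-3.2308; min R=1−1/(4·13/42)=0.1923>−1
Confirm numerically:
  x=-3.125: |R|=0.89769 <1
  x=-3.052: |R|=0.83112 <1
  x=-2.751: |R|=0.59148 <1
  x=-1.614: |R|=0.19231 <1
  x=-3.486: |R|=1.27539 >1
  x=-3.387: |R|=1.16379 >1
  x=-3.287: |R|=1.05721 >1
Stable set (-3.2308, 0).

z∈(-3.2308,0).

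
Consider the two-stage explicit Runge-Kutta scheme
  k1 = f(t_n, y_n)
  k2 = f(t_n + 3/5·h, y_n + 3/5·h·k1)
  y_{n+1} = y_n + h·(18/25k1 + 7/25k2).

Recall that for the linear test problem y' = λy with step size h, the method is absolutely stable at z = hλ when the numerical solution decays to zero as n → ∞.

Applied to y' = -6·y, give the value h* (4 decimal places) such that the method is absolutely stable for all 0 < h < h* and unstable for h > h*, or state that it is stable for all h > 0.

(-5.9524,0); λ=-6 ⇒ h* = (125/21)/6 = 0.9921.

On y'=λy, z=hλ:
  k1=λy_n ⇒ h·k1=z·y_n;  k2=λ(1+3/5z)y_n ⇒ h·k2=z(1+3/5z)y_n
  y_{n+1}/y_n = 1 + 18/25z + 7/25z(1+3/5z) = 1 + z + 21/125z²
  ⇒ R(z) = 1 + z + 21/125z².

Solve |R(x)|<1 on ℝ⁻.
x=-1.74: |R|=0.2314
R=1: x+21/125x²=0 ⇒ x=−125/21=-5.9524; min R=1−1/(4·21/125)=-0.4881>−1
Confirm numerically:
  x=-5.495: |R|=0.57776 <1
  x=-5.407: |R|=0.50459 <1
  x=-2.897: |R|=0.48704 <1
  x=-6.352: |R|=1.42645 >1
  x=-6.064: |R|=1.11371 >1
  x=-5.986: |R|=1.03381 >1
So |R|<1 on (-5.9524, 0).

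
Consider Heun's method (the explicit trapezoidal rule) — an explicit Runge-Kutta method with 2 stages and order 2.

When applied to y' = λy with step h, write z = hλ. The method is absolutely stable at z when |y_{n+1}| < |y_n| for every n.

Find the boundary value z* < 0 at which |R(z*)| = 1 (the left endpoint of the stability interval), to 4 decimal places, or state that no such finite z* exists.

With y'=λy (z=hλ):
  order 2, 2-stage ⇒ R(z)=1+z+z^2/2
  (e.g. R(-1.57)=0.66245, |R|=0.66245)

Solve |R(x)|<1 on ℝ⁻.
x=-1.57: |R|=0.6624
|R(-2.15)|=1.1612 |R(-1.34)|=0.5578 |R(-1.18)|=0.5162
Bisect:
  x_lo=-2.3733 |R|=1.4430  x_hi=-0.0562 |R|=0.9454
  mid=-1.21476 |R|=0.52306 →hi
  mid=-1.79403 |R|=0.81524 →hi
  mid=-2.08367 |R|=1.08717 →lo
  mid=-1.93885 |R|=0.94072 →hi
  mid=-2.01126 |R|=1.01132 →lo
  mid=-1.97506 |R|=0.97537 →hi
  mid=-1.99316 |R|=0.99318 →hi
  mid=-2.00221 |R|=1.00221 →lo
  mid=-1.99768 |R|=0.99769 →hi
  mid=-1.99995 |R|=0.99995 →hi
  ...
  [-2.00009,-1.99995] ⇒ x*=-2.0000
Interval (-2.0000, 0).

left endpoint -2.0000.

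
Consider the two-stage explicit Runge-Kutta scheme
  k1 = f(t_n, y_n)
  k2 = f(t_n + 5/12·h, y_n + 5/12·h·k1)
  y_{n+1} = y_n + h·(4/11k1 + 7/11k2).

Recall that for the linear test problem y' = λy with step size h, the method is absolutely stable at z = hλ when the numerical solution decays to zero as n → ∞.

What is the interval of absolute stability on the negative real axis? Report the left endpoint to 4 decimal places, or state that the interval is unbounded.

Set f=λy, z=hλ:
  k1=λy_n ⇒ h·k1=z·y_n;  k2=λ(1+5/12z)y_n ⇒ h·k2=z(1+5/12z)y_n
  y_{n+1}/y_n = 1 + 4/11z + 7/11z(1+5/12z) = 1 + z + 35/132z²
  R(z) = 1 + z + 35/132z².

Solve |R(x)|<1 on ℝ⁻.
x=-0.62: |R|=0.4819
R=1: x+35/132x²=0 ⇒ x=−132/35=-3.7714; min R=1−1/(4·35/132)=0.0571>−1
Confirm numerically:
  x=-3.651: |R|=0.88342 <1
  x=-3.318: |R|=0.60109 <1
  x=-2.338: |R|=0.11138 <1
  x=-4.199: |R|=1.47605 >1
  x=-3.957: |R|=1.19470 >1
So |R|<1 on (-3.7714, 0).

z∈(-3.7714,0).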